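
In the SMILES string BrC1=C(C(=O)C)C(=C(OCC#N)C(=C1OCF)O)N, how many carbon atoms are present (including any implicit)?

11

The symbol for carbon appears 11 times in the SMILES.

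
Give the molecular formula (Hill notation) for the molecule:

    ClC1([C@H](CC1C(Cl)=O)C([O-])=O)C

Heavy atoms from the SMILES: 7 C, 2 Cl, 3 O.
Implicit hydrogens by atom environment:
  3 × C: no H
  2 × C: 1 H each → 2
  2 × Cl: no H
  2 × O: no H
  1 × C: 3 H
  1 × C: 2 H
  1 × O (charge -1): no H
  Total hydrogens = 7.
Net charge -1.
Molecular formula: C7H7Cl2O3-

C7H7Cl2O3-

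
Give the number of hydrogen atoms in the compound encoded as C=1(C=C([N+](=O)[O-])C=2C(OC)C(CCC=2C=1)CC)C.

Hydrogens are implicit in SMILES; fill each atom to its normal valence:
  4 × C (aromatic): no H
  3 × C: 3 H each → 9
  3 × C: 2 H each → 6
  2 × C (aromatic): 1 H each → 2
  2 × C: 1 H each → 2
  2 × O: no H
  1 × N (charge +1): no H
  1 × O (charge -1): no H
  Total hydrogens = 19.

19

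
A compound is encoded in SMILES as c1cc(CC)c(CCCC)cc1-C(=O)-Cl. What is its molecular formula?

C13H17ClO

Heavy atoms from the SMILES: 13 C, 1 Cl, 1 O.
Implicit hydrogens by atom environment:
  4 × C: 2 H each → 8
  3 × C (aromatic): 1 H each → 3
  3 × C (aromatic): no H
  2 × C: 3 H each → 6
  1 × C: no H
  1 × Cl: no H
  1 × O: no H
  Total hydrogens = 17.
Molecular formula: C13H17ClO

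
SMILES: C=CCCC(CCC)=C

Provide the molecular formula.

Heavy atoms from the SMILES: 9 C.
Implicit hydrogens by atom environment:
  6 × C: 2 H each → 12
  1 × C: 3 H
  1 × C: 1 H
  1 × C: no H
  Total hydrogens = 16.
Molecular formula: C9H16

C9H16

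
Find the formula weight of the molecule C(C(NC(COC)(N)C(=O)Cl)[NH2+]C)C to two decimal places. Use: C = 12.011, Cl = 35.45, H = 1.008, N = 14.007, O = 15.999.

224.71

Molecular formula: C8H19ClN3O2+.
M = 8×12.011 + 1×35.45 + 19×1.008 + 3×14.007 + 2×15.999 = 224.71 g/mol.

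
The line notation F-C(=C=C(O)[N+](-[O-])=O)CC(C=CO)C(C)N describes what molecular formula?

C9H13FN2O4

Heavy atoms from the SMILES: 9 C, 1 F, 2 N, 4 O.
Implicit hydrogens by atom environment:
  4 × C: 1 H each → 4
  3 × C: no H
  2 × O: 1 H each → 2
  1 × C: 3 H
  1 × C: 2 H
  1 × F: no H
  1 × N: 2 H
  1 × N (charge +1): no H
  1 × O: no H
  1 × O (charge -1): no H
  Total hydrogens = 13.
Molecular formula: C9H13FN2O4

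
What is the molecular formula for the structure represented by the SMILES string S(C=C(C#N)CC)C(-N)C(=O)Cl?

C7H9ClN2OS

Heavy atoms from the SMILES: 7 C, 1 Cl, 2 N, 1 O, 1 S.
Implicit hydrogens by atom environment:
  3 × C: no H
  2 × C: 1 H each → 2
  1 × C: 3 H
  1 × C: 2 H
  1 × Cl: no H
  1 × N: 2 H
  1 × N: no H
  1 × O: no H
  1 × S: no H
  Total hydrogens = 9.
Molecular formula: C7H9ClN2OS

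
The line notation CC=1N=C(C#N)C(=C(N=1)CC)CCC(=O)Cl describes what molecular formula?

Heavy atoms from the SMILES: 11 C, 1 Cl, 3 N, 1 O.
Implicit hydrogens by atom environment:
  4 × C (aromatic): no H
  3 × C: 2 H each → 6
  2 × C: 3 H each → 6
  2 × C: no H
  2 × N (aromatic): no H
  1 × Cl: no H
  1 × N: no H
  1 × O: no H
  Total hydrogens = 12.
Molecular formula: C11H12ClN3O

C11H12ClN3O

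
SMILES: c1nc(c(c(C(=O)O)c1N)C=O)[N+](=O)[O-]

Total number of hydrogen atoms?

5

Hydrogens are implicit in SMILES; fill each atom to its normal valence:
  4 × C (aromatic): no H
  3 × O: no H
  1 × C (aromatic): 1 H
  1 × C: 1 H
  1 × C: no H
  1 × N: 2 H
  1 × N (aromatic): no H
  1 × N (charge +1): no H
  1 × O: 1 H
  1 × O (charge -1): no H
  Total hydrogens = 5.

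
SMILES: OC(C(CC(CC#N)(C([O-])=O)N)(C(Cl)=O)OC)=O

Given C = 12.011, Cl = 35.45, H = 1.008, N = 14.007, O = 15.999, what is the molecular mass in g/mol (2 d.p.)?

Molecular formula: C9H10ClN2O6-.
M = 9×12.011 + 1×35.45 + 10×1.008 + 2×14.007 + 6×15.999 = 277.64 g/mol.

277.64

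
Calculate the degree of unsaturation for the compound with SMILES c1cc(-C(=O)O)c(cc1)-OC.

5

Molecular formula from the SMILES: C8H8O3.
DoU = (2C + 2 + N − H − X)/2 = (2·8 + 2 + 0 − 8 − 0)/2 = 10/2 = 5.
(Structurally: 1 ring(s) + 4 π bond(s) = 5.)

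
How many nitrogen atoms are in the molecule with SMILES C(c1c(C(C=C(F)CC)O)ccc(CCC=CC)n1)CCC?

The symbol for nitrogen appears 1 time in the SMILES.

1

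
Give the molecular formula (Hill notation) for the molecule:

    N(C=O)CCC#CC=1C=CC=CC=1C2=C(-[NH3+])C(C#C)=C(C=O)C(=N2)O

C19H16N3O3+

Heavy atoms from the SMILES: 19 C, 3 N, 3 O.
Implicit hydrogens by atom environment:
  7 × C (aromatic): no H
  4 × C (aromatic): 1 H each → 4
  3 × C: 1 H each → 3
  3 × C: no H
  2 × C: 2 H each → 4
  2 × O: no H
  1 × N (charge +1): 3 H
  1 × N: 1 H
  1 × N (aromatic): no H
  1 × O: 1 H
  Total hydrogens = 16.
Net charge +1.
Molecular formula: C19H16N3O3+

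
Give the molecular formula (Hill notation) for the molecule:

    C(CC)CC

Heavy atoms from the SMILES: 5 C.
Implicit hydrogens by atom environment:
  3 × C: 2 H each → 6
  2 × C: 3 H each → 6
  Total hydrogens = 12.
Molecular formula: C5H12

C5H12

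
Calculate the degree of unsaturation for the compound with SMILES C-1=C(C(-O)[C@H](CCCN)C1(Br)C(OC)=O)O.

Molecular formula from the SMILES: C10H16BrNO4.
DoU = (2C + 2 + N − H − X)/2 = (2·10 + 2 + 1 − 16 − 1)/2 = 6/2 = 3.
(Structurally: 1 ring(s) + 2 π bond(s) = 3.)

3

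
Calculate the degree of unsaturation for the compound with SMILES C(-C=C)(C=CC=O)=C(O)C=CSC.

5

Molecular formula from the SMILES: C10H12O2S.
DoU = (2C + 2 + N − H − X)/2 = (2·10 + 2 + 0 − 12 − 0)/2 = 10/2 = 5.
(Structurally: 0 ring(s) + 5 π bond(s) = 5.)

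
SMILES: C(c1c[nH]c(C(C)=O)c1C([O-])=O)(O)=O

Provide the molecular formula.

C8H6NO5-

Heavy atoms from the SMILES: 8 C, 1 N, 5 O.
Implicit hydrogens by atom environment:
  3 × C (aromatic): no H
  3 × C: no H
  3 × O: no H
  1 × C: 3 H
  1 × C (aromatic): 1 H
  1 × N (aromatic): 1 H
  1 × O: 1 H
  1 × O (charge -1): no H
  Total hydrogens = 6.
Net charge -1.
Molecular formula: C8H6NO5-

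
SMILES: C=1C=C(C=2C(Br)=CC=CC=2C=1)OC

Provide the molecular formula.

C11H9BrO

Heavy atoms from the SMILES: 1 Br, 11 C, 1 O.
Implicit hydrogens by atom environment:
  6 × C (aromatic): 1 H each → 6
  4 × C (aromatic): no H
  1 × Br: no H
  1 × C: 3 H
  1 × O: no H
  Total hydrogens = 9.
Molecular formula: C11H9BrO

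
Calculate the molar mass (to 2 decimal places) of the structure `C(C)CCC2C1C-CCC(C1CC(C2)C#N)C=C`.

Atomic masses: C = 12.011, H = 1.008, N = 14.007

245.41

Molecular formula: C17H27N.
M = 17×12.011 + 27×1.008 + 1×14.007 = 245.41 g/mol.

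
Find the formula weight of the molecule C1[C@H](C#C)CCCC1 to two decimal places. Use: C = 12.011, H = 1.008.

108.18

Molecular formula: C8H12.
M = 8×12.011 + 12×1.008 = 108.18 g/mol.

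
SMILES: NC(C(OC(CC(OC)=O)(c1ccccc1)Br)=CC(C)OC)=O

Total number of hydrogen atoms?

20

Hydrogens are implicit in SMILES; fill each atom to its normal valence:
  5 × C (aromatic): 1 H each → 5
  5 × O: no H
  4 × C: no H
  3 × C: 3 H each → 9
  2 × C: 1 H each → 2
  1 × Br: no H
  1 × C: 2 H
  1 × C (aromatic): no H
  1 × N: 2 H
  Total hydrogens = 20.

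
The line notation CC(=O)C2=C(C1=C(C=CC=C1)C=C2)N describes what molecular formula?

Heavy atoms from the SMILES: 12 C, 1 N, 1 O.
Implicit hydrogens by atom environment:
  6 × C (aromatic): 1 H each → 6
  4 × C (aromatic): no H
  1 × C: 3 H
  1 × C: no H
  1 × N: 2 H
  1 × O: no H
  Total hydrogens = 11.
Molecular formula: C12H11NO

C12H11NO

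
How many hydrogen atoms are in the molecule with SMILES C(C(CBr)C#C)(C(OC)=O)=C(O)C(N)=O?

Hydrogens are implicit in SMILES; fill each atom to its normal valence:
  5 × C: no H
  3 × O: no H
  2 × C: 1 H each → 2
  1 × Br: no H
  1 × C: 3 H
  1 × C: 2 H
  1 × N: 2 H
  1 × O: 1 H
  Total hydrogens = 10.

10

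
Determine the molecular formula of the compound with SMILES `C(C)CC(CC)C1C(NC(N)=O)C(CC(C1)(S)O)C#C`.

Heavy atoms from the SMILES: 15 C, 2 N, 2 O, 1 S.
Implicit hydrogens by atom environment:
  5 × C: 2 H each → 10
  5 × C: 1 H each → 5
  3 × C: no H
  2 × C: 3 H each → 6
  1 × N: 2 H
  1 × N: 1 H
  1 × O: 1 H
  1 × O: no H
  1 × S: 1 H
  Total hydrogens = 26.
Molecular formula: C15H26N2O2S

C15H26N2O2S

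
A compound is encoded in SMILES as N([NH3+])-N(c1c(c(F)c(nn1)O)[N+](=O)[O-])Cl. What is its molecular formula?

Heavy atoms from the SMILES: 4 C, 1 Cl, 1 F, 6 N, 3 O.
Implicit hydrogens by atom environment:
  4 × C (aromatic): no H
  2 × N (aromatic): no H
  1 × Cl: no H
  1 × F: no H
  1 × N (charge +1): 3 H
  1 × N: 1 H
  1 × N (charge +1): no H
  1 × N: no H
  1 × O: 1 H
  1 × O: no H
  1 × O (charge -1): no H
  Total hydrogens = 5.
Net charge +1.
Molecular formula: C4H5ClFN6O3+

C4H5ClFN6O3+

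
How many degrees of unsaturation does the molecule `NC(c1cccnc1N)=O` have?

5

Molecular formula from the SMILES: C6H7N3O.
DoU = (2C + 2 + N − H − X)/2 = (2·6 + 2 + 3 − 7 − 0)/2 = 10/2 = 5.
(Structurally: 1 ring(s) + 4 π bond(s) = 5.)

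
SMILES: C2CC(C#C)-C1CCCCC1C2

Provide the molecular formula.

Heavy atoms from the SMILES: 12 C.
Implicit hydrogens by atom environment:
  7 × C: 2 H each → 14
  4 × C: 1 H each → 4
  1 × C: no H
  Total hydrogens = 18.
Molecular formula: C12H18

C12H18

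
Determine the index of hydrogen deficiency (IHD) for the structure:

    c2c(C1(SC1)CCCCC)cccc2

5

Molecular formula from the SMILES: C13H18S.
DoU = (2C + 2 + N − H − X)/2 = (2·13 + 2 + 0 − 18 − 0)/2 = 10/2 = 5.
(Structurally: 2 ring(s) + 3 π bond(s) = 5.)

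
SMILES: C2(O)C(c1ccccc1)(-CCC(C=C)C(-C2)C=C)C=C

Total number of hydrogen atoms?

24

Hydrogens are implicit in SMILES; fill each atom to its normal valence:
  6 × C: 2 H each → 12
  6 × C: 1 H each → 6
  5 × C (aromatic): 1 H each → 5
  1 × C: no H
  1 × C (aromatic): no H
  1 × O: 1 H
  Total hydrogens = 24.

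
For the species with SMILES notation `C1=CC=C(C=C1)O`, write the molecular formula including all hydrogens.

Heavy atoms from the SMILES: 6 C, 1 O.
Implicit hydrogens by atom environment:
  5 × C (aromatic): 1 H each → 5
  1 × C (aromatic): no H
  1 × O: 1 H
  Total hydrogens = 6.
Molecular formula: C6H6O

C6H6O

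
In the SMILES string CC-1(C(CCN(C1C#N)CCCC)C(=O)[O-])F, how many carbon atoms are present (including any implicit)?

12

The symbol for carbon appears 12 times in the SMILES.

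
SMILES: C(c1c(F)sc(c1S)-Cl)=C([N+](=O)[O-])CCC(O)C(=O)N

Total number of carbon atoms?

The symbol for carbon appears 10 times in the SMILES. Lowercase c denotes aromatic carbon and counts toward C.

10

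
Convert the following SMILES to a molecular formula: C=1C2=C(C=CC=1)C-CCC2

Heavy atoms from the SMILES: 10 C.
Implicit hydrogens by atom environment:
  4 × C: 2 H each → 8
  4 × C (aromatic): 1 H each → 4
  2 × C (aromatic): no H
  Total hydrogens = 12.
Molecular formula: C10H12

C10H12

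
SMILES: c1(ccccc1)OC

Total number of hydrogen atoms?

8

Hydrogens are implicit in SMILES; fill each atom to its normal valence:
  5 × C (aromatic): 1 H each → 5
  1 × C: 3 H
  1 × C (aromatic): no H
  1 × O: no H
  Total hydrogens = 8.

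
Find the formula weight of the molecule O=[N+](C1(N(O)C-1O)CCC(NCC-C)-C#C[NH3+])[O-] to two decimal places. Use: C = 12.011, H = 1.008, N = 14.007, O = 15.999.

Molecular formula: C10H19N4O4+.
M = 10×12.011 + 19×1.008 + 4×14.007 + 4×15.999 = 259.29 g/mol.

259.29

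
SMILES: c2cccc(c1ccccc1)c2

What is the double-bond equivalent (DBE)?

8

Molecular formula from the SMILES: C12H10.
DoU = (2C + 2 + N − H − X)/2 = (2·12 + 2 + 0 − 10 − 0)/2 = 16/2 = 8.
(Structurally: 2 ring(s) + 6 π bond(s) = 8.)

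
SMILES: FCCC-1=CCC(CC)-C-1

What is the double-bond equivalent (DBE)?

2

Molecular formula from the SMILES: C9H15F.
DoU = (2C + 2 + N − H − X)/2 = (2·9 + 2 + 0 − 15 − 1)/2 = 4/2 = 2.
(Structurally: 1 ring(s) + 1 π bond(s) = 2.)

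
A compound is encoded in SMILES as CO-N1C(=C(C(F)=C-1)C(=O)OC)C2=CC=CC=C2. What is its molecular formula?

C13H12FNO3

Heavy atoms from the SMILES: 13 C, 1 F, 1 N, 3 O.
Implicit hydrogens by atom environment:
  6 × C (aromatic): 1 H each → 6
  4 × C (aromatic): no H
  3 × O: no H
  2 × C: 3 H each → 6
  1 × C: no H
  1 × F: no H
  1 × N (aromatic): no H
  Total hydrogens = 12.
Molecular formula: C13H12FNO3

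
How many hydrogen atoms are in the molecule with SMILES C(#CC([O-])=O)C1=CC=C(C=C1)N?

Hydrogens are implicit in SMILES; fill each atom to its normal valence:
  4 × C (aromatic): 1 H each → 4
  3 × C: no H
  2 × C (aromatic): no H
  1 × N: 2 H
  1 × O: no H
  1 × O (charge -1): no H
  Total hydrogens = 6.

6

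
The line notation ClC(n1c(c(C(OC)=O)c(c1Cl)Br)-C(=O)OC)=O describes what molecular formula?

Heavy atoms from the SMILES: 1 Br, 9 C, 2 Cl, 1 N, 5 O.
Implicit hydrogens by atom environment:
  5 × O: no H
  4 × C (aromatic): no H
  3 × C: no H
  2 × C: 3 H each → 6
  2 × Cl: no H
  1 × Br: no H
  1 × N (aromatic): no H
  Total hydrogens = 6.
Molecular formula: C9H6BrCl2NO5

C9H6BrCl2NO5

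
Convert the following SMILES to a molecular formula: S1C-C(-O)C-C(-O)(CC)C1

C7H14O2S

Heavy atoms from the SMILES: 7 C, 2 O, 1 S.
Implicit hydrogens by atom environment:
  4 × C: 2 H each → 8
  2 × O: 1 H each → 2
  1 × C: 3 H
  1 × C: 1 H
  1 × C: no H
  1 × S: no H
  Total hydrogens = 14.
Molecular formula: C7H14O2S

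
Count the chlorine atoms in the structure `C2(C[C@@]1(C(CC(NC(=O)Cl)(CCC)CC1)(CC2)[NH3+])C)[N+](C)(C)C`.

The symbol for chlorine appears 1 time in the SMILES.

1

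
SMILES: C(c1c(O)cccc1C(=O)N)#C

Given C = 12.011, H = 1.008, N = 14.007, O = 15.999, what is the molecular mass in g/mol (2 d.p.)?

Molecular formula: C9H7NO2.
M = 9×12.011 + 7×1.008 + 1×14.007 + 2×15.999 = 161.16 g/mol.

161.16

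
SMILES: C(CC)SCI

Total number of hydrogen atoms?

Hydrogens are implicit in SMILES; fill each atom to its normal valence:
  3 × C: 2 H each → 6
  1 × C: 3 H
  1 × I: no H
  1 × S: no H
  Total hydrogens = 9.

9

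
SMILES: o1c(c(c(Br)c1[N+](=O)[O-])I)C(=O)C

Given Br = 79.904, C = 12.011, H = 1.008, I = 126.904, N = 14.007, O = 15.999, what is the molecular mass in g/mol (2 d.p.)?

359.90

Molecular formula: C6H3BrINO4.
M = 1×79.904 + 6×12.011 + 3×1.008 + 1×126.904 + 1×14.007 + 4×15.999 = 359.90 g/mol.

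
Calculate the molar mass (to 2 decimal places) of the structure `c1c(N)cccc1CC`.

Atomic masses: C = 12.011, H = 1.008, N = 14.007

Molecular formula: C8H11N.
M = 8×12.011 + 11×1.008 + 1×14.007 = 121.18 g/mol.

121.18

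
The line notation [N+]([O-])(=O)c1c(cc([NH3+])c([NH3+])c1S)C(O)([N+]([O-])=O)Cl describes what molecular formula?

Heavy atoms from the SMILES: 7 C, 1 Cl, 4 N, 5 O, 1 S.
Implicit hydrogens by atom environment:
  5 × C (aromatic): no H
  2 × N (charge +1): 3 H each → 6
  2 × N (charge +1): no H
  2 × O: no H
  2 × O (charge -1): no H
  1 × C (aromatic): 1 H
  1 × C: no H
  1 × Cl: no H
  1 × O: 1 H
  1 × S: 1 H
  Total hydrogens = 9.
Net charge +2.
Molecular formula: [C7H9ClN4O5S]2+

[C7H9ClN4O5S]2+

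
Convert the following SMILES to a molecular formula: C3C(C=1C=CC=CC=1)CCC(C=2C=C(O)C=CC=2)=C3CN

C19H21NO

Heavy atoms from the SMILES: 19 C, 1 N, 1 O.
Implicit hydrogens by atom environment:
  9 × C (aromatic): 1 H each → 9
  4 × C: 2 H each → 8
  3 × C (aromatic): no H
  2 × C: no H
  1 × C: 1 H
  1 × N: 2 H
  1 × O: 1 H
  Total hydrogens = 21.
Molecular formula: C19H21NO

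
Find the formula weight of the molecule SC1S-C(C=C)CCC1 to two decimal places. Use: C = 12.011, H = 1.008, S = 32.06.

160.29

Molecular formula: C7H12S2.
M = 7×12.011 + 12×1.008 + 2×32.06 = 160.29 g/mol.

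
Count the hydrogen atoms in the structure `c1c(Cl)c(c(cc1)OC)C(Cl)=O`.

6

Hydrogens are implicit in SMILES; fill each atom to its normal valence:
  3 × C (aromatic): 1 H each → 3
  3 × C (aromatic): no H
  2 × Cl: no H
  2 × O: no H
  1 × C: 3 H
  1 × C: no H
  Total hydrogens = 6.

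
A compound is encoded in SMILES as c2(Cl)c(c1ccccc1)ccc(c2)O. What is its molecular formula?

Heavy atoms from the SMILES: 12 C, 1 Cl, 1 O.
Implicit hydrogens by atom environment:
  8 × C (aromatic): 1 H each → 8
  4 × C (aromatic): no H
  1 × Cl: no H
  1 × O: 1 H
  Total hydrogens = 9.
Molecular formula: C12H9ClO

C12H9ClO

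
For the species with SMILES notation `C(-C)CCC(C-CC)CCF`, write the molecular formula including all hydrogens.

Heavy atoms from the SMILES: 10 C, 1 F.
Implicit hydrogens by atom environment:
  7 × C: 2 H each → 14
  2 × C: 3 H each → 6
  1 × C: 1 H
  1 × F: no H
  Total hydrogens = 21.
Molecular formula: C10H21F

C10H21F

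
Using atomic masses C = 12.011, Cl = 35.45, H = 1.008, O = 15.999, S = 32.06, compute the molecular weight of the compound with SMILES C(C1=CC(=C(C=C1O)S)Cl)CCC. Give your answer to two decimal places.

Molecular formula: C10H13ClOS.
M = 10×12.011 + 1×35.45 + 13×1.008 + 1×15.999 + 1×32.06 = 216.72 g/mol.

216.72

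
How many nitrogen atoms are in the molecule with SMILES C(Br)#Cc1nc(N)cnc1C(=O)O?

3

The symbol for nitrogen appears 3 times in the SMILES.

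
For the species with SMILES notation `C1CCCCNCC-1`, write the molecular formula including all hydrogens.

Heavy atoms from the SMILES: 7 C, 1 N.
Implicit hydrogens by atom environment:
  7 × C: 2 H each → 14
  1 × N: 1 H
  Total hydrogens = 15.
Molecular formula: C7H15N

C7H15N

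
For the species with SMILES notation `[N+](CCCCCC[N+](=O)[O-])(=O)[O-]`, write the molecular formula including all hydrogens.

Heavy atoms from the SMILES: 6 C, 2 N, 4 O.
Implicit hydrogens by atom environment:
  6 × C: 2 H each → 12
  2 × N (charge +1): no H
  2 × O: no H
  2 × O (charge -1): no H
  Total hydrogens = 12.
Molecular formula: C6H12N2O4

C6H12N2O4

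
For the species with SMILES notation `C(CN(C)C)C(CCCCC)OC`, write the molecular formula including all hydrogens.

C11H25NO

Heavy atoms from the SMILES: 11 C, 1 N, 1 O.
Implicit hydrogens by atom environment:
  6 × C: 2 H each → 12
  4 × C: 3 H each → 12
  1 × C: 1 H
  1 × N: no H
  1 × O: no H
  Total hydrogens = 25.
Molecular formula: C11H25NO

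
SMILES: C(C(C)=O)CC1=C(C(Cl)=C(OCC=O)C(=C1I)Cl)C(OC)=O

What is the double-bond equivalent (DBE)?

7

Molecular formula from the SMILES: C14H13Cl2IO5.
DoU = (2C + 2 + N − H − X)/2 = (2·14 + 2 + 0 − 13 − 3)/2 = 14/2 = 7.
(Structurally: 1 ring(s) + 6 π bond(s) = 7.)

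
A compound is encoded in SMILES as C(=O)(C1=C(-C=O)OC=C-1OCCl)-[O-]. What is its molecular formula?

C7H4ClO5-

Heavy atoms from the SMILES: 7 C, 1 Cl, 5 O.
Implicit hydrogens by atom environment:
  3 × C (aromatic): no H
  3 × O: no H
  1 × C: 2 H
  1 × C (aromatic): 1 H
  1 × C: 1 H
  1 × C: no H
  1 × Cl: no H
  1 × O (aromatic): no H
  1 × O (charge -1): no H
  Total hydrogens = 4.
Net charge -1.
Molecular formula: C7H4ClO5-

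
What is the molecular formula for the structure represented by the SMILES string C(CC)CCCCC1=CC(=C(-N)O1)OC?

C12H21NO2

Heavy atoms from the SMILES: 12 C, 1 N, 2 O.
Implicit hydrogens by atom environment:
  6 × C: 2 H each → 12
  3 × C (aromatic): no H
  2 × C: 3 H each → 6
  1 × C (aromatic): 1 H
  1 × N: 2 H
  1 × O (aromatic): no H
  1 × O: no H
  Total hydrogens = 21.
Molecular formula: C12H21NO2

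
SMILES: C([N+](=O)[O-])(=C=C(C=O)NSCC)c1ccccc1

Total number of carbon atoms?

The symbol for carbon appears 12 times in the SMILES. Lowercase c denotes aromatic carbon and counts toward C.

12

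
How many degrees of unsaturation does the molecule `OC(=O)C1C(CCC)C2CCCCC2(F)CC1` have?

3

Molecular formula from the SMILES: C14H23FO2.
DoU = (2C + 2 + N − H − X)/2 = (2·14 + 2 + 0 − 23 − 1)/2 = 6/2 = 3.
(Structurally: 2 ring(s) + 1 π bond(s) = 3.)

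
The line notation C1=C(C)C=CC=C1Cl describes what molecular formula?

C7H7Cl

Heavy atoms from the SMILES: 7 C, 1 Cl.
Implicit hydrogens by atom environment:
  4 × C (aromatic): 1 H each → 4
  2 × C (aromatic): no H
  1 × C: 3 H
  1 × Cl: no H
  Total hydrogens = 7.
Molecular formula: C7H7Cl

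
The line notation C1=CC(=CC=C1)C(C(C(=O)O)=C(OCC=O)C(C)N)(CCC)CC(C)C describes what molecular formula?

C21H31NO4

Heavy atoms from the SMILES: 21 C, 1 N, 4 O.
Implicit hydrogens by atom environment:
  5 × C (aromatic): 1 H each → 5
  4 × C: 3 H each → 12
  4 × C: 2 H each → 8
  4 × C: no H
  3 × C: 1 H each → 3
  3 × O: no H
  1 × C (aromatic): no H
  1 × N: 2 H
  1 × O: 1 H
  Total hydrogens = 31.
Molecular formula: C21H31NO4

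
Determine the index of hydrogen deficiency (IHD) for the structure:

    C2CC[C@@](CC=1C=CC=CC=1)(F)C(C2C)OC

Molecular formula from the SMILES: C15H21FO.
DoU = (2C + 2 + N − H − X)/2 = (2·15 + 2 + 0 − 21 − 1)/2 = 10/2 = 5.
(Structurally: 2 ring(s) + 3 π bond(s) = 5.)

5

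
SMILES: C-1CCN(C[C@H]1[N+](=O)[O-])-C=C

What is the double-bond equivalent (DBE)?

Molecular formula from the SMILES: C7H12N2O2.
DoU = (2C + 2 + N − H − X)/2 = (2·7 + 2 + 2 − 12 − 0)/2 = 6/2 = 3.
(Structurally: 1 ring(s) + 2 π bond(s) = 3.)

3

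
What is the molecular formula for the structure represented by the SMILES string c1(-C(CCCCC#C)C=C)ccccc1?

Heavy atoms from the SMILES: 15 C.
Implicit hydrogens by atom environment:
  5 × C: 2 H each → 10
  5 × C (aromatic): 1 H each → 5
  3 × C: 1 H each → 3
  1 × C: no H
  1 × C (aromatic): no H
  Total hydrogens = 18.
Molecular formula: C15H18

C15H18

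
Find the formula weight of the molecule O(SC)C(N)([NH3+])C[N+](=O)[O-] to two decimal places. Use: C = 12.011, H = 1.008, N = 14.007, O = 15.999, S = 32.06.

Molecular formula: C3H10N3O3S+.
M = 3×12.011 + 10×1.008 + 3×14.007 + 3×15.999 + 1×32.06 = 168.19 g/mol.

168.19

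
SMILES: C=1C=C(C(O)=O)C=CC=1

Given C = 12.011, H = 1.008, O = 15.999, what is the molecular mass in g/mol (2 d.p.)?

122.12

Molecular formula: C7H6O2.
M = 7×12.011 + 6×1.008 + 2×15.999 = 122.12 g/mol.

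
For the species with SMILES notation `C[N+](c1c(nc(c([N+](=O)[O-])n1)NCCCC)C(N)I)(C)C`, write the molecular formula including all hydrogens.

Heavy atoms from the SMILES: 12 C, 1 I, 6 N, 2 O.
Implicit hydrogens by atom environment:
  4 × C: 3 H each → 12
  4 × C (aromatic): no H
  3 × C: 2 H each → 6
  2 × N (aromatic): no H
  2 × N (charge +1): no H
  1 × C: 1 H
  1 × I: no H
  1 × N: 2 H
  1 × N: 1 H
  1 × O: no H
  1 × O (charge -1): no H
  Total hydrogens = 22.
Net charge +1.
Molecular formula: C12H22IN6O2+

C12H22IN6O2+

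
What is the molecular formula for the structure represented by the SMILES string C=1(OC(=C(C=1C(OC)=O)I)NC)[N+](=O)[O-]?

Heavy atoms from the SMILES: 7 C, 1 I, 2 N, 5 O.
Implicit hydrogens by atom environment:
  4 × C (aromatic): no H
  3 × O: no H
  2 × C: 3 H each → 6
  1 × C: no H
  1 × I: no H
  1 × N: 1 H
  1 × N (charge +1): no H
  1 × O (aromatic): no H
  1 × O (charge -1): no H
  Total hydrogens = 7.
Molecular formula: C7H7IN2O5

C7H7IN2O5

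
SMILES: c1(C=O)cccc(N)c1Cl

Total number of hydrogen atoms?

Hydrogens are implicit in SMILES; fill each atom to its normal valence:
  3 × C (aromatic): 1 H each → 3
  3 × C (aromatic): no H
  1 × C: 1 H
  1 × Cl: no H
  1 × N: 2 H
  1 × O: no H
  Total hydrogens = 6.

6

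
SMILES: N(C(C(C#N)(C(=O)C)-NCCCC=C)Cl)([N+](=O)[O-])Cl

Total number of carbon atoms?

The symbol for carbon appears 10 times in the SMILES. (Cl is a single chlorine, not C + l.)

10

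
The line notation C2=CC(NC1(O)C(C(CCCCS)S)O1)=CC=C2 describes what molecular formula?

Heavy atoms from the SMILES: 13 C, 1 N, 2 O, 2 S.
Implicit hydrogens by atom environment:
  5 × C (aromatic): 1 H each → 5
  4 × C: 2 H each → 8
  2 × C: 1 H each → 2
  2 × S: 1 H each → 2
  1 × C: no H
  1 × C (aromatic): no H
  1 × N: 1 H
  1 × O: 1 H
  1 × O: no H
  Total hydrogens = 19.
Molecular formula: C13H19NO2S2

C13H19NO2S2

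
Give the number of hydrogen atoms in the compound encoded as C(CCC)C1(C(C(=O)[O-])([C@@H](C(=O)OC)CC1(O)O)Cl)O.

18

Hydrogens are implicit in SMILES; fill each atom to its normal valence:
  5 × C: no H
  4 × C: 2 H each → 8
  3 × O: 1 H each → 3
  3 × O: no H
  2 × C: 3 H each → 6
  1 × C: 1 H
  1 × Cl: no H
  1 × O (charge -1): no H
  Total hydrogens = 18.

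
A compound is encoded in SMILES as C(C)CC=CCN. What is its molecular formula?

Heavy atoms from the SMILES: 6 C, 1 N.
Implicit hydrogens by atom environment:
  3 × C: 2 H each → 6
  2 × C: 1 H each → 2
  1 × C: 3 H
  1 × N: 2 H
  Total hydrogens = 13.
Molecular formula: C6H13N

C6H13N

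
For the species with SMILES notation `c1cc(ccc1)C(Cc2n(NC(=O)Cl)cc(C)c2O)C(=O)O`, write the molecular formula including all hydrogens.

C15H15ClN2O4

Heavy atoms from the SMILES: 15 C, 1 Cl, 2 N, 4 O.
Implicit hydrogens by atom environment:
  6 × C (aromatic): 1 H each → 6
  4 × C (aromatic): no H
  2 × C: no H
  2 × O: 1 H each → 2
  2 × O: no H
  1 × C: 3 H
  1 × C: 2 H
  1 × C: 1 H
  1 × Cl: no H
  1 × N: 1 H
  1 × N (aromatic): no H
  Total hydrogens = 15.
Molecular formula: C15H15ClN2O4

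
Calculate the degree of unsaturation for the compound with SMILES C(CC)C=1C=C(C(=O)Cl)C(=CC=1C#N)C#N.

Molecular formula from the SMILES: C12H9ClN2O.
DoU = (2C + 2 + N − H − X)/2 = (2·12 + 2 + 2 − 9 − 1)/2 = 18/2 = 9.
(Structurally: 1 ring(s) + 8 π bond(s) = 9.)

9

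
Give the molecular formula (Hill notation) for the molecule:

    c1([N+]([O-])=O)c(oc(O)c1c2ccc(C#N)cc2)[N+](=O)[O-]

Heavy atoms from the SMILES: 11 C, 3 N, 6 O.
Implicit hydrogens by atom environment:
  6 × C (aromatic): no H
  4 × C (aromatic): 1 H each → 4
  2 × N (charge +1): no H
  2 × O: no H
  2 × O (charge -1): no H
  1 × C: no H
  1 × N: no H
  1 × O: 1 H
  1 × O (aromatic): no H
  Total hydrogens = 5.
Molecular formula: C11H5N3O6

C11H5N3O6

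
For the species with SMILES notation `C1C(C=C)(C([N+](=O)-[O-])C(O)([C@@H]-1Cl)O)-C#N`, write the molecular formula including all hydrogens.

C8H9ClN2O4

Heavy atoms from the SMILES: 8 C, 1 Cl, 2 N, 4 O.
Implicit hydrogens by atom environment:
  3 × C: 1 H each → 3
  3 × C: no H
  2 × C: 2 H each → 4
  2 × O: 1 H each → 2
  1 × Cl: no H
  1 × N (charge +1): no H
  1 × N: no H
  1 × O: no H
  1 × O (charge -1): no H
  Total hydrogens = 9.
Molecular formula: C8H9ClN2O4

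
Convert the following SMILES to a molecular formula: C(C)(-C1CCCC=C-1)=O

Heavy atoms from the SMILES: 8 C, 1 O.
Implicit hydrogens by atom environment:
  3 × C: 2 H each → 6
  3 × C: 1 H each → 3
  1 × C: 3 H
  1 × C: no H
  1 × O: no H
  Total hydrogens = 12.
Molecular formula: C8H12O

C8H12O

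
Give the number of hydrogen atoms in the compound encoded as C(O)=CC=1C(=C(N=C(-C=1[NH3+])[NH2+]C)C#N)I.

Hydrogens are implicit in SMILES; fill each atom to its normal valence:
  5 × C (aromatic): no H
  2 × C: 1 H each → 2
  1 × C: 3 H
  1 × C: no H
  1 × I: no H
  1 × N (charge +1): 3 H
  1 × N (charge +1): 2 H
  1 × N (aromatic): no H
  1 × N: no H
  1 × O: 1 H
  Total hydrogens = 11.

11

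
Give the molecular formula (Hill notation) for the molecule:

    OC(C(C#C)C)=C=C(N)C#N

C8H8N2O

Heavy atoms from the SMILES: 8 C, 2 N, 1 O.
Implicit hydrogens by atom environment:
  5 × C: no H
  2 × C: 1 H each → 2
  1 × C: 3 H
  1 × N: 2 H
  1 × N: no H
  1 × O: 1 H
  Total hydrogens = 8.
Molecular formula: C8H8N2O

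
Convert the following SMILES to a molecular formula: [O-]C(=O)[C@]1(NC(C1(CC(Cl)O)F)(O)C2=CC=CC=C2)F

Heavy atoms from the SMILES: 12 C, 1 Cl, 2 F, 1 N, 4 O.
Implicit hydrogens by atom environment:
  5 × C (aromatic): 1 H each → 5
  4 × C: no H
  2 × F: no H
  2 × O: 1 H each → 2
  1 × C: 2 H
  1 × C: 1 H
  1 × C (aromatic): no H
  1 × Cl: no H
  1 × N: 1 H
  1 × O: no H
  1 × O (charge -1): no H
  Total hydrogens = 11.
Net charge -1.
Molecular formula: C12H11ClF2NO4-

C12H11ClF2NO4-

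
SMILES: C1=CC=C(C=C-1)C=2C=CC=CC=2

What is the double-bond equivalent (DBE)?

8

Molecular formula from the SMILES: C12H10.
DoU = (2C + 2 + N − H − X)/2 = (2·12 + 2 + 0 − 10 − 0)/2 = 16/2 = 8.
(Structurally: 2 ring(s) + 6 π bond(s) = 8.)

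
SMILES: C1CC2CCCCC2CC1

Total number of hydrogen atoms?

Hydrogens are implicit in SMILES; fill each atom to its normal valence:
  8 × C: 2 H each → 16
  2 × C: 1 H each → 2
  Total hydrogens = 18.

18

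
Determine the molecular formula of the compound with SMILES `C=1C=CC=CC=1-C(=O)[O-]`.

Heavy atoms from the SMILES: 7 C, 2 O.
Implicit hydrogens by atom environment:
  5 × C (aromatic): 1 H each → 5
  1 × C (aromatic): no H
  1 × C: no H
  1 × O: no H
  1 × O (charge -1): no H
  Total hydrogens = 5.
Net charge -1.
Molecular formula: C7H5O2-

C7H5O2-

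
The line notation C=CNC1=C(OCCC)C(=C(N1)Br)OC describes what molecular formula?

Heavy atoms from the SMILES: 1 Br, 10 C, 2 N, 2 O.
Implicit hydrogens by atom environment:
  4 × C (aromatic): no H
  3 × C: 2 H each → 6
  2 × C: 3 H each → 6
  2 × O: no H
  1 × Br: no H
  1 × C: 1 H
  1 × N (aromatic): 1 H
  1 × N: 1 H
  Total hydrogens = 15.
Molecular formula: C10H15BrN2O2

C10H15BrN2O2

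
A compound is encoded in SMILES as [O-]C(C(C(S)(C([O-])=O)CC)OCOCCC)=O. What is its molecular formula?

[C10H16O6S]2-

Heavy atoms from the SMILES: 10 C, 6 O, 1 S.
Implicit hydrogens by atom environment:
  4 × C: 2 H each → 8
  4 × O: no H
  3 × C: no H
  2 × C: 3 H each → 6
  2 × O (charge -1): no H
  1 × C: 1 H
  1 × S: 1 H
  Total hydrogens = 16.
Net charge -2.
Molecular formula: [C10H16O6S]2-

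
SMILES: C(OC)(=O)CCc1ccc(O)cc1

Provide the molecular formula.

Heavy atoms from the SMILES: 10 C, 3 O.
Implicit hydrogens by atom environment:
  4 × C (aromatic): 1 H each → 4
  2 × C: 2 H each → 4
  2 × C (aromatic): no H
  2 × O: no H
  1 × C: 3 H
  1 × C: no H
  1 × O: 1 H
  Total hydrogens = 12.
Molecular formula: C10H12O3

C10H12O3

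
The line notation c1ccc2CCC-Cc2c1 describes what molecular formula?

Heavy atoms from the SMILES: 10 C.
Implicit hydrogens by atom environment:
  4 × C: 2 H each → 8
  4 × C (aromatic): 1 H each → 4
  2 × C (aromatic): no H
  Total hydrogens = 12.
Molecular formula: C10H12

C10H12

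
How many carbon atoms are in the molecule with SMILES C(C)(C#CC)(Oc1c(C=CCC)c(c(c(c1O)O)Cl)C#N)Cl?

16

The symbol for carbon appears 16 times in the SMILES. Lowercase c denotes aromatic carbon and counts toward C.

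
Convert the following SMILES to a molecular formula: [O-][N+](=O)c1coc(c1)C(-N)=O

C5H4N2O4

Heavy atoms from the SMILES: 5 C, 2 N, 4 O.
Implicit hydrogens by atom environment:
  2 × C (aromatic): 1 H each → 2
  2 × C (aromatic): no H
  2 × O: no H
  1 × C: no H
  1 × N: 2 H
  1 × N (charge +1): no H
  1 × O (aromatic): no H
  1 × O (charge -1): no H
  Total hydrogens = 4.
Molecular formula: C5H4N2O4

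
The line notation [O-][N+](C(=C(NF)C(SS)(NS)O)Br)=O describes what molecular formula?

C3H5BrFN3O3S3

Heavy atoms from the SMILES: 1 Br, 3 C, 1 F, 3 N, 3 O, 3 S.
Implicit hydrogens by atom environment:
  3 × C: no H
  2 × N: 1 H each → 2
  2 × S: 1 H each → 2
  1 × Br: no H
  1 × F: no H
  1 × N (charge +1): no H
  1 × O: 1 H
  1 × O: no H
  1 × O (charge -1): no H
  1 × S: no H
  Total hydrogens = 5.
Molecular formula: C3H5BrFN3O3S3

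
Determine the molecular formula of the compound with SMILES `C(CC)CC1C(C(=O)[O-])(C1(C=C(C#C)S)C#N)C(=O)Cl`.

C14H13ClNO3S-

Heavy atoms from the SMILES: 14 C, 1 Cl, 1 N, 3 O, 1 S.
Implicit hydrogens by atom environment:
  7 × C: no H
  3 × C: 2 H each → 6
  3 × C: 1 H each → 3
  2 × O: no H
  1 × C: 3 H
  1 × Cl: no H
  1 × N: no H
  1 × O (charge -1): no H
  1 × S: 1 H
  Total hydrogens = 13.
Net charge -1.
Molecular formula: C14H13ClNO3S-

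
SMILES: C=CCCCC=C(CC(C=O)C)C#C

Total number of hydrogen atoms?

18

Hydrogens are implicit in SMILES; fill each atom to its normal valence:
  5 × C: 2 H each → 10
  5 × C: 1 H each → 5
  2 × C: no H
  1 × C: 3 H
  1 × O: no H
  Total hydrogens = 18.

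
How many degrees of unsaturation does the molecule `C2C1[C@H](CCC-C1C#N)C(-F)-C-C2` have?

Molecular formula from the SMILES: C11H16FN.
DoU = (2C + 2 + N − H − X)/2 = (2·11 + 2 + 1 − 16 − 1)/2 = 8/2 = 4.
(Structurally: 2 ring(s) + 2 π bond(s) = 4.)

4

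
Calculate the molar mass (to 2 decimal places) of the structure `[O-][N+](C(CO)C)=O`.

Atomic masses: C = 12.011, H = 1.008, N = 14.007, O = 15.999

Molecular formula: C3H7NO3.
M = 3×12.011 + 7×1.008 + 1×14.007 + 3×15.999 = 105.09 g/mol.

105.09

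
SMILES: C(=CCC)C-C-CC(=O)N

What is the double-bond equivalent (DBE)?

Molecular formula from the SMILES: C8H15NO.
DoU = (2C + 2 + N − H − X)/2 = (2·8 + 2 + 1 − 15 − 0)/2 = 4/2 = 2.
(Structurally: 0 ring(s) + 2 π bond(s) = 2.)

2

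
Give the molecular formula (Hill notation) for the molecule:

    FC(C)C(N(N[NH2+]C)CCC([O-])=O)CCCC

Heavy atoms from the SMILES: 11 C, 1 F, 3 N, 2 O.
Implicit hydrogens by atom environment:
  5 × C: 2 H each → 10
  3 × C: 3 H each → 9
  2 × C: 1 H each → 2
  1 × C: no H
  1 × F: no H
  1 × N (charge +1): 2 H
  1 × N: 1 H
  1 × N: no H
  1 × O: no H
  1 × O (charge -1): no H
  Total hydrogens = 24.
Molecular formula: C11H24FN3O2

C11H24FN3O2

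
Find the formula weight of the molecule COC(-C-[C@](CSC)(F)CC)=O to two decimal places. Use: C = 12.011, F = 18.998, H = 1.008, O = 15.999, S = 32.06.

Molecular formula: C8H15FO2S.
M = 8×12.011 + 1×18.998 + 15×1.008 + 2×15.999 + 1×32.06 = 194.26 g/mol.

194.26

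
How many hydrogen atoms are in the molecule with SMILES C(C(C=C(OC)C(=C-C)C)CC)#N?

17

Hydrogens are implicit in SMILES; fill each atom to its normal valence:
  4 × C: 3 H each → 12
  3 × C: 1 H each → 3
  3 × C: no H
  1 × C: 2 H
  1 × N: no H
  1 × O: no H
  Total hydrogens = 17.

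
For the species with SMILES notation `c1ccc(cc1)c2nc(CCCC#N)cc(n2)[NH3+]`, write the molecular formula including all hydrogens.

C14H15N4+

Heavy atoms from the SMILES: 14 C, 4 N.
Implicit hydrogens by atom environment:
  6 × C (aromatic): 1 H each → 6
  4 × C (aromatic): no H
  3 × C: 2 H each → 6
  2 × N (aromatic): no H
  1 × C: no H
  1 × N (charge +1): 3 H
  1 × N: no H
  Total hydrogens = 15.
Net charge +1.
Molecular formula: C14H15N4+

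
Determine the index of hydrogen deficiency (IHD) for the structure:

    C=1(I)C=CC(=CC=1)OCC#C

Molecular formula from the SMILES: C9H7IO.
DoU = (2C + 2 + N − H − X)/2 = (2·9 + 2 + 0 − 7 − 1)/2 = 12/2 = 6.
(Structurally: 1 ring(s) + 5 π bond(s) = 6.)

6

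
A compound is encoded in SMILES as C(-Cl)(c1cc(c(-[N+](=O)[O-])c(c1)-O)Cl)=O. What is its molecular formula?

Heavy atoms from the SMILES: 7 C, 2 Cl, 1 N, 4 O.
Implicit hydrogens by atom environment:
  4 × C (aromatic): no H
  2 × C (aromatic): 1 H each → 2
  2 × Cl: no H
  2 × O: no H
  1 × C: no H
  1 × N (charge +1): no H
  1 × O: 1 H
  1 × O (charge -1): no H
  Total hydrogens = 3.
Molecular formula: C7H3Cl2NO4

C7H3Cl2NO4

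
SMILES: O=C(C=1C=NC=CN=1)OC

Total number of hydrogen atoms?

6

Hydrogens are implicit in SMILES; fill each atom to its normal valence:
  3 × C (aromatic): 1 H each → 3
  2 × N (aromatic): no H
  2 × O: no H
  1 × C: 3 H
  1 × C (aromatic): no H
  1 × C: no H
  Total hydrogens = 6.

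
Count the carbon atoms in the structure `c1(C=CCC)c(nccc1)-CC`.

The symbol for carbon appears 11 times in the SMILES. Lowercase c denotes aromatic carbon and counts toward C.

11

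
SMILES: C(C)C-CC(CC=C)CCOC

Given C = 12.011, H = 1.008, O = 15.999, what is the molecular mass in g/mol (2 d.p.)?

Molecular formula: C11H22O.
M = 11×12.011 + 22×1.008 + 1×15.999 = 170.30 g/mol.

170.30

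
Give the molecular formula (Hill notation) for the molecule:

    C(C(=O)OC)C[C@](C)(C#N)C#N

Heavy atoms from the SMILES: 8 C, 2 N, 2 O.
Implicit hydrogens by atom environment:
  4 × C: no H
  2 × C: 3 H each → 6
  2 × C: 2 H each → 4
  2 × N: no H
  2 × O: no H
  Total hydrogens = 10.
Molecular formula: C8H10N2O2

C8H10N2O2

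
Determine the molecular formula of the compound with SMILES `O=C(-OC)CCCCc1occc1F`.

Heavy atoms from the SMILES: 10 C, 1 F, 3 O.
Implicit hydrogens by atom environment:
  4 × C: 2 H each → 8
  2 × C (aromatic): 1 H each → 2
  2 × C (aromatic): no H
  2 × O: no H
  1 × C: 3 H
  1 × C: no H
  1 × F: no H
  1 × O (aromatic): no H
  Total hydrogens = 13.
Molecular formula: C10H13FO3

C10H13FO3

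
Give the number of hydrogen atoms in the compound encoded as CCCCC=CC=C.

14

Hydrogens are implicit in SMILES; fill each atom to its normal valence:
  4 × C: 2 H each → 8
  3 × C: 1 H each → 3
  1 × C: 3 H
  Total hydrogens = 14.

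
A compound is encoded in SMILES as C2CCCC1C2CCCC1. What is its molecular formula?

Heavy atoms from the SMILES: 10 C.
Implicit hydrogens by atom environment:
  8 × C: 2 H each → 16
  2 × C: 1 H each → 2
  Total hydrogens = 18.
Molecular formula: C10H18

C10H18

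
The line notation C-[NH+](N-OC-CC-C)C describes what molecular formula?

C6H17N2O+

Heavy atoms from the SMILES: 6 C, 2 N, 1 O.
Implicit hydrogens by atom environment:
  3 × C: 3 H each → 9
  3 × C: 2 H each → 6
  1 × N: 1 H
  1 × N (charge +1): 1 H
  1 × O: no H
  Total hydrogens = 17.
Net charge +1.
Molecular formula: C6H17N2O+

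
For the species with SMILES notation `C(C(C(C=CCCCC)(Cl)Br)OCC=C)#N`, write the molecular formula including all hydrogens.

C12H17BrClNO

Heavy atoms from the SMILES: 1 Br, 12 C, 1 Cl, 1 N, 1 O.
Implicit hydrogens by atom environment:
  5 × C: 2 H each → 10
  4 × C: 1 H each → 4
  2 × C: no H
  1 × Br: no H
  1 × C: 3 H
  1 × Cl: no H
  1 × N: no H
  1 × O: no H
  Total hydrogens = 17.
Molecular formula: C12H17BrClNO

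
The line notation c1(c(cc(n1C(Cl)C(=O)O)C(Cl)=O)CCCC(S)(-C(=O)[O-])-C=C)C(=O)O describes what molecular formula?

Heavy atoms from the SMILES: 15 C, 2 Cl, 1 N, 7 O, 1 S.
Implicit hydrogens by atom environment:
  5 × C: no H
  4 × C: 2 H each → 8
  4 × O: no H
  3 × C (aromatic): no H
  2 × C: 1 H each → 2
  2 × Cl: no H
  2 × O: 1 H each → 2
  1 × C (aromatic): 1 H
  1 × N (aromatic): no H
  1 × O (charge -1): no H
  1 × S: 1 H
  Total hydrogens = 14.
Net charge -1.
Molecular formula: C15H14Cl2NO7S-

C15H14Cl2NO7S-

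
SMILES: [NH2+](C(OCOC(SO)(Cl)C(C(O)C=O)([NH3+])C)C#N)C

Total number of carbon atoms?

The symbol for carbon appears 9 times in the SMILES. (Cl is a single chlorine, not C + l.)

9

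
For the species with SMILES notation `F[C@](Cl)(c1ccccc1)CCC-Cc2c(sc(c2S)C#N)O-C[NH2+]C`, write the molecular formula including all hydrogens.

Heavy atoms from the SMILES: 18 C, 1 Cl, 1 F, 2 N, 1 O, 2 S.
Implicit hydrogens by atom environment:
  5 × C: 2 H each → 10
  5 × C (aromatic): 1 H each → 5
  5 × C (aromatic): no H
  2 × C: no H
  1 × C: 3 H
  1 × Cl: no H
  1 × F: no H
  1 × N (charge +1): 2 H
  1 × N: no H
  1 × O: no H
  1 × S: 1 H
  1 × S (aromatic): no H
  Total hydrogens = 21.
Net charge +1.
Molecular formula: C18H21ClFN2OS2+

C18H21ClFN2OS2+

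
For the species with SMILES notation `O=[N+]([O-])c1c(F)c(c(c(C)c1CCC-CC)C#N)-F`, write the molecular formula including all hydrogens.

C13H14F2N2O2

Heavy atoms from the SMILES: 13 C, 2 F, 2 N, 2 O.
Implicit hydrogens by atom environment:
  6 × C (aromatic): no H
  4 × C: 2 H each → 8
  2 × C: 3 H each → 6
  2 × F: no H
  1 × C: no H
  1 × N: no H
  1 × N (charge +1): no H
  1 × O: no H
  1 × O (charge -1): no H
  Total hydrogens = 14.
Molecular formula: C13H14F2N2O2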